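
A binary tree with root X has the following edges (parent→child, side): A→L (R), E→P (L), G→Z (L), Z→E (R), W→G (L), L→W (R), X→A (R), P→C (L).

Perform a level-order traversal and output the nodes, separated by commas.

X, A, L, W, G, Z, E, P, C

Level-order visits nodes level by level from the root, left to right within each level.
Level 0: X
Level 1: A
Level 2: L
Level 3: W
Level 4: G
Level 5: Z
Level 6: E
Level 7: P
Level 8: C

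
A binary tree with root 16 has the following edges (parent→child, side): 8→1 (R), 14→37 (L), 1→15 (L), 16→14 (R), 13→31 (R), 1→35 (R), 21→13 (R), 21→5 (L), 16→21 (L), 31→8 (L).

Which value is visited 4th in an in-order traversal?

8

In-order visits the left subtree, then the node, then the right subtree.
At 16: go left to 21.
  At 21: go left to 5.
    5 is a leaf — visit 5.
  Visit 21.
  At 21: go right to 13.
    At 13: no left child.
    Visit 13.
    At 13: go right to 31.
      At 31: go left to 8.
        At 8: no left child.
        Visit 8.
        At 8: go right to 1.
          At 1: go left to 15.
            15 is a leaf — visit 15.
          Visit 1.
          At 1: go right to 35.
            35 is a leaf — visit 35.
      Visit 31.
      At 31: no right child.
Visit 16.
At 16: go right to 14.
  At 14: go left to 37.
    37 is a leaf — visit 37.
  Visit 14.
  At 14: no right child.
Full in-order sequence: 5, 21, 13, 8, 15, 1, 35, 31, 16, 37, 14.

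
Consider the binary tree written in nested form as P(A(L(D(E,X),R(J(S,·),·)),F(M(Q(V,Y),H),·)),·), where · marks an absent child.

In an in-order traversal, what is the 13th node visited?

In-order visits the left subtree, then the node, then the right subtree.
At P: go left to A.
  At A: go left to L.
    At L: go left to D.
      At D: go left to E.
        E is a leaf — visit E.
      Visit D.
      At D: go right to X.
        X is a leaf — visit X.
    Visit L.
    At L: go right to R.
      At R: go left to J.
        At J: go left to S.
          S is a leaf — visit S.
        Visit J.
        At J: no right child.
      Visit R.
      At R: no right child.
  Visit A.
  At A: go right to F.
    At F: go left to M.
      At M: go left to Q.
        At Q: go left to V.
          V is a leaf — visit V.
        Visit Q.
        At Q: go right to Y.
          Y is a leaf — visit Y.
      Visit M.
      At M: go right to H.
        H is a leaf — visit H.
    Visit F.
    At F: no right child.
Visit P.
At P: no right child.
Full in-order sequence: E, D, X, L, S, J, R, A, V, Q, Y, M, H, F, P.

H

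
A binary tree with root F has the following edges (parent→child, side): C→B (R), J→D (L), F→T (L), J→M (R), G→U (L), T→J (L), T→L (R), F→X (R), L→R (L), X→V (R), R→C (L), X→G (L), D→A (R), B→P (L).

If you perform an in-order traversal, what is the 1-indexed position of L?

10

In-order visits the left subtree, then the node, then the right subtree.
At F: go left to T.
  At T: go left to J.
    At J: go left to D.
      At D: no left child.
      Visit D.
      At D: go right to A.
        A is a leaf — visit A.
    Visit J.
    At J: go right to M.
      M is a leaf — visit M.
  Visit T.
  At T: go right to L.
    At L: go left to R.
      At R: go left to C.
        At C: no left child.
        Visit C.
        At C: go right to B.
          At B: go left to P.
            P is a leaf — visit P.
          Visit B.
          At B: no right child.
      Visit R.
      At R: no right child.
    Visit L.
    At L: no right child.
Visit F.
At F: go right to X.
  At X: go left to G.
    At G: go left to U.
      U is a leaf — visit U.
    Visit G.
    At G: no right child.
  Visit X.
  At X: go right to V.
    V is a leaf — visit V.
Full in-order sequence: D, A, J, M, T, C, P, B, R, L, F, U, G, X, V.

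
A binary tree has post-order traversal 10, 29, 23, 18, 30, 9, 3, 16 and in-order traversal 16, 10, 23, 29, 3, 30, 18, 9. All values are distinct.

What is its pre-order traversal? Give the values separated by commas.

The last element of post-order is the root; it splits in-order into left and right subtrees.
Root 16: left subtree has 0 nodes { }, right has 7 {10, 23, 29, 3, 30, 18, 9}.
  Root 3: left subtree has 3 nodes {10, 23, 29}, right has 3 {30, 18, 9}.
    Root 23: left subtree has 1 node {10}, right has 1 {29}.
    Root 9: left subtree has 2 nodes {30, 18}, right has 0 { }.
      Root 30: left subtree has 0 nodes { }, right has 1 {18}.

16, 3, 23, 10, 29, 9, 30, 18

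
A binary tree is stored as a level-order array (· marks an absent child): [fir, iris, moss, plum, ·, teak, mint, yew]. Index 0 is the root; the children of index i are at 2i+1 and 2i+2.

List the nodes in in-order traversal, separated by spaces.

yew plum iris fir teak moss mint

In-order visits the left subtree, then the node, then the right subtree.
At fir: go left to iris.
  At iris: go left to plum.
    At plum: go left to yew.
      yew is a leaf — visit yew.
    Visit plum.
    At plum: no right child.
  Visit iris.
  At iris: no right child.
Visit fir.
At fir: go right to moss.
  At moss: go left to teak.
    teak is a leaf — visit teak.
  Visit moss.
  At moss: go right to mint.
    mint is a leaf — visit mint.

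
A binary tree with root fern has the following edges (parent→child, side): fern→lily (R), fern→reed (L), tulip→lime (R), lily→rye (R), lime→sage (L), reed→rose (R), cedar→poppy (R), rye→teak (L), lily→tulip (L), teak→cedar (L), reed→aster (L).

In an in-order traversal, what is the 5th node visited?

In-order visits the left subtree, then the node, then the right subtree.
At fern: go left to reed.
  At reed: go left to aster.
    aster is a leaf — visit aster.
  Visit reed.
  At reed: go right to rose.
    rose is a leaf — visit rose.
Visit fern.
At fern: go right to lily.
  At lily: go left to tulip.
    At tulip: no left child.
    Visit tulip.
    At tulip: go right to lime.
      At lime: go left to sage.
        sage is a leaf — visit sage.
      Visit lime.
      At lime: no right child.
  Visit lily.
  At lily: go right to rye.
    At rye: go left to teak.
      At teak: go left to cedar.
        At cedar: no left child.
        Visit cedar.
        At cedar: go right to poppy.
          poppy is a leaf — visit poppy.
      Visit teak.
      At teak: no right child.
    Visit rye.
    At rye: no right child.
Full in-order sequence: aster, reed, rose, fern, tulip, sage, lime, lily, cedar, poppy, teak, rye.

tulip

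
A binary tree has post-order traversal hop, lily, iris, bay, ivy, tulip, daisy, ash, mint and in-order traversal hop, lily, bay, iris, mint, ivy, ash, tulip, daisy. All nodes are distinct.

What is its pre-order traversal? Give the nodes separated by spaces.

The last element of post-order is the root; it splits in-order into left and right subtrees.
Root mint: left subtree has 4 nodes {hop, lily, bay, iris}, right has 4 {ivy, ash, tulip, daisy}.
  Root bay: left subtree has 2 nodes {hop, lily}, right has 1 {iris}.
    Root lily: left subtree has 1 node {hop}, right has 0 { }.
  Root ash: left subtree has 1 node {ivy}, right has 2 {tulip, daisy}.
    Root daisy: left subtree has 1 node {tulip}, right has 0 { }.

mint bay lily hop iris ash ivy daisy tulip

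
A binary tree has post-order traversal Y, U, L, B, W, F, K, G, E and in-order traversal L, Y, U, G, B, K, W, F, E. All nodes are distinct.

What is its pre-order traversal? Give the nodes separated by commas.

E, G, L, U, Y, K, B, F, W

The last element of post-order is the root; it splits in-order into left and right subtrees.
Root E: left subtree has 8 nodes {L, Y, U, G, B, K, W, F}, right has 0 { }.
  Root G: left subtree has 3 nodes {L, Y, U}, right has 4 {B, K, W, F}.
    Root L: left subtree has 0 nodes { }, right has 2 {Y, U}.
      Root U: left subtree has 1 node {Y}, right has 0 { }.
    Root K: left subtree has 1 node {B}, right has 2 {W, F}.
      Root F: left subtree has 1 node {W}, right has 0 { }.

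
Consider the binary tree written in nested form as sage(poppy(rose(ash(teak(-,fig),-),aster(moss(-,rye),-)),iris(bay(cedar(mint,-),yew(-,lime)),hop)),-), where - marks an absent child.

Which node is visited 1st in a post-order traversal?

fig

Post-order visits the left subtree, then the right subtree, then the node.
At sage: go left to poppy.
  At poppy: go left to rose.
    At rose: go left to ash.
      At ash: go left to teak.
        At teak: no left child.
        At teak: go right to fig.
          fig is a leaf — visit fig.
        Visit teak.
      At ash: no right child.
      Visit ash.
    At rose: go right to aster.
      At aster: go left to moss.
        At moss: no left child.
        At moss: go right to rye.
          rye is a leaf — visit rye.
        Visit moss.
      At aster: no right child.
      Visit aster.
    Visit rose.
  At poppy: go right to iris.
    At iris: go left to bay.
      At bay: go left to cedar.
        At cedar: go left to mint.
          mint is a leaf — visit mint.
        At cedar: no right child.
        Visit cedar.
      At bay: go right to yew.
        At yew: no left child.
        At yew: go right to lime.
          lime is a leaf — visit lime.
        Visit yew.
      Visit bay.
    At iris: go right to hop.
      hop is a leaf — visit hop.
    Visit iris.
  Visit poppy.
At sage: no right child.
Visit sage.
Full post-order sequence: fig, teak, ash, rye, moss, aster, rose, mint, cedar, lime, yew, bay, hop, iris, poppy, sage.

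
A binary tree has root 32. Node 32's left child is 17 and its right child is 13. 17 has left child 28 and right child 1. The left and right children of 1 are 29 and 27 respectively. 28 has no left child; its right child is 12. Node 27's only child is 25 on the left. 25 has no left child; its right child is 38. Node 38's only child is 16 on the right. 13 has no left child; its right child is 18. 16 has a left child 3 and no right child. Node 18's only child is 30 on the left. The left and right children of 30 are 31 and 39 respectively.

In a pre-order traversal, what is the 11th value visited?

3

Pre-order visits the node, then its left subtree, then its right subtree.
Visit 32.
At 32: go left to 17.
  Visit 17.
  At 17: go left to 28.
    Visit 28.
    At 28: no left child.
    At 28: go right to 12.
      12 is a leaf — visit 12.
  At 17: go right to 1.
    Visit 1.
    At 1: go left to 29.
      29 is a leaf — visit 29.
    At 1: go right to 27.
      Visit 27.
      At 27: go left to 25.
        Visit 25.
        At 25: no left child.
        At 25: go right to 38.
          Visit 38.
          At 38: no left child.
          At 38: go right to 16.
            Visit 16.
            At 16: go left to 3.
              3 is a leaf — visit 3.
            At 16: no right child.
      At 27: no right child.
At 32: go right to 13.
  Visit 13.
  At 13: no left child.
  At 13: go right to 18.
    Visit 18.
    At 18: go left to 30.
      Visit 30.
      At 30: go left to 31.
        31 is a leaf — visit 31.
      At 30: go right to 39.
        39 is a leaf — visit 39.
    At 18: no right child.
Full pre-order sequence: 32, 17, 28, 12, 1, 29, 27, 25, 38, 16, 3, 13, 18, 30, 31, 39.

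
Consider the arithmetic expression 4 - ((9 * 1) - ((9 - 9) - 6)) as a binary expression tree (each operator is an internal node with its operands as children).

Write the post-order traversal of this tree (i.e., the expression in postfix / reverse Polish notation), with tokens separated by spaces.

4 9 1 * 9 9 - 6 - - -

Post-order on an expression tree gives postfix notation: for each operator, emit left operand, right operand, then the operator.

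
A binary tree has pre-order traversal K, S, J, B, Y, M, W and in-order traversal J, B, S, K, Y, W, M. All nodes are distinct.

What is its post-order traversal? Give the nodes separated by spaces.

The first element of pre-order is the root; it splits in-order into left and right subtrees.
Root K: left subtree has 3 nodes {J, B, S}, right has 3 {Y, W, M}.
  Root S: left subtree has 2 nodes {J, B}, right has 0 { }.
    Root J: left subtree has 0 nodes { }, right has 1 {B}.
  Root Y: left subtree has 0 nodes { }, right has 2 {W, M}.
    Root M: left subtree has 1 node {W}, right has 0 { }.

B J S W M Y K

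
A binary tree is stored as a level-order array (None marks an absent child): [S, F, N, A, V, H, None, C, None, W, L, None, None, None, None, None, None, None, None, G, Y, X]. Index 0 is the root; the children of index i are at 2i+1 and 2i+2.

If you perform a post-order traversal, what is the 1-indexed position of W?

Post-order visits the left subtree, then the right subtree, then the node.
At S: go left to F.
  At F: go left to A.
    At A: go left to C.
      C is a leaf — visit C.
    At A: no right child.
    Visit A.
  At F: go right to V.
    At V: go left to W.
      At W: go left to G.
        G is a leaf — visit G.
      At W: go right to Y.
        Y is a leaf — visit Y.
      Visit W.
    At V: go right to L.
      At L: go left to X.
        X is a leaf — visit X.
      At L: no right child.
      Visit L.
    Visit V.
  Visit F.
At S: go right to N.
  At N: go left to H.
    H is a leaf — visit H.
  At N: no right child.
  Visit N.
Visit S.
Full post-order sequence: C, A, G, Y, W, X, L, V, F, H, N, S.

5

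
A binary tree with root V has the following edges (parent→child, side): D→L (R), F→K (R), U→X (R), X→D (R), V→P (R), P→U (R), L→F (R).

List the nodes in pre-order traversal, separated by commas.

Pre-order visits the node, then its left subtree, then its right subtree.
Visit V.
At V: no left child.
At V: go right to P.
  Visit P.
  At P: no left child.
  At P: go right to U.
    Visit U.
    At U: no left child.
    At U: go right to X.
      Visit X.
      At X: no left child.
      At X: go right to D.
        Visit D.
        At D: no left child.
        At D: go right to L.
          Visit L.
          At L: no left child.
          At L: go right to F.
            Visit F.
            At F: no left child.
            At F: go right to K.
              K is a leaf — visit K.

V, P, U, X, D, L, F, K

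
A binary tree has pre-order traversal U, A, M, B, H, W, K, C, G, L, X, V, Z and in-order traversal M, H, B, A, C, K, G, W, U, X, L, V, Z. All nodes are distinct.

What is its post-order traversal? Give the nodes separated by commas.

The first element of pre-order is the root; it splits in-order into left and right subtrees.
Root U: left subtree has 8 nodes {M, H, B, A, C, K, G, W}, right has 4 {X, L, V, Z}.
  Root A: left subtree has 3 nodes {M, H, B}, right has 4 {C, K, G, W}.
    Root M: left subtree has 0 nodes { }, right has 2 {H, B}.
      Root B: left subtree has 1 node {H}, right has 0 { }.
    Root W: left subtree has 3 nodes {C, K, G}, right has 0 { }.
      Root K: left subtree has 1 node {C}, right has 1 {G}.
  Root L: left subtree has 1 node {X}, right has 2 {V, Z}.
    Root V: left subtree has 0 nodes { }, right has 1 {Z}.

H, B, M, C, G, K, W, A, X, Z, V, L, U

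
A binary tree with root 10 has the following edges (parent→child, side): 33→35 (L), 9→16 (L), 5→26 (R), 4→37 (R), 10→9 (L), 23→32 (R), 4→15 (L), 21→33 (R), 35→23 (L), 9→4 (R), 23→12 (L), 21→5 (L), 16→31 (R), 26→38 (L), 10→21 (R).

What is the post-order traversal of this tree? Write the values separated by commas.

31, 16, 15, 37, 4, 9, 38, 26, 5, 12, 32, 23, 35, 33, 21, 10

Post-order visits the left subtree, then the right subtree, then the node.
At 10: go left to 9.
  At 9: go left to 16.
    At 16: no left child.
    At 16: go right to 31.
      31 is a leaf — visit 31.
    Visit 16.
  At 9: go right to 4.
    At 4: go left to 15.
      15 is a leaf — visit 15.
    At 4: go right to 37.
      37 is a leaf — visit 37.
    Visit 4.
  Visit 9.
At 10: go right to 21.
  At 21: go left to 5.
    At 5: no left child.
    At 5: go right to 26.
      At 26: go left to 38.
        38 is a leaf — visit 38.
      At 26: no right child.
      Visit 26.
    Visit 5.
  At 21: go right to 33.
    At 33: go left to 35.
      At 35: go left to 23.
        At 23: go left to 12.
          12 is a leaf — visit 12.
        At 23: go right to 32.
          32 is a leaf — visit 32.
        Visit 23.
      At 35: no right child.
      Visit 35.
    At 33: no right child.
    Visit 33.
  Visit 21.
Visit 10.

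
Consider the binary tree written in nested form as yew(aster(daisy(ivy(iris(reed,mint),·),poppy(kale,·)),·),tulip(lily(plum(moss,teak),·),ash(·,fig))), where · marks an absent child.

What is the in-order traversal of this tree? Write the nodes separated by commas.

In-order visits the left subtree, then the node, then the right subtree.
At yew: go left to aster.
  At aster: go left to daisy.
    At daisy: go left to ivy.
      At ivy: go left to iris.
        At iris: go left to reed.
          reed is a leaf — visit reed.
        Visit iris.
        At iris: go right to mint.
          mint is a leaf — visit mint.
      Visit ivy.
      At ivy: no right child.
    Visit daisy.
    At daisy: go right to poppy.
      At poppy: go left to kale.
        kale is a leaf — visit kale.
      Visit poppy.
      At poppy: no right child.
  Visit aster.
  At aster: no right child.
Visit yew.
At yew: go right to tulip.
  At tulip: go left to lily.
    At lily: go left to plum.
      At plum: go left to moss.
        moss is a leaf — visit moss.
      Visit plum.
      At plum: go right to teak.
        teak is a leaf — visit teak.
    Visit lily.
    At lily: no right child.
  Visit tulip.
  At tulip: go right to ash.
    At ash: no left child.
    Visit ash.
    At ash: go right to fig.
      fig is a leaf — visit fig.

reed, iris, mint, ivy, daisy, kale, poppy, aster, yew, moss, plum, teak, lily, tulip, ash, fig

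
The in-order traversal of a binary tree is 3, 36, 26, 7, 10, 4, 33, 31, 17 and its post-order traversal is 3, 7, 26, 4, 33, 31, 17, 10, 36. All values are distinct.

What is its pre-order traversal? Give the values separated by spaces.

36 3 10 26 7 17 31 33 4

The last element of post-order is the root; it splits in-order into left and right subtrees.
Root 36: left subtree has 1 node {3}, right has 7 {26, 7, 10, 4, 33, 31, 17}.
  Root 10: left subtree has 2 nodes {26, 7}, right has 4 {4, 33, 31, 17}.
    Root 26: left subtree has 0 nodes { }, right has 1 {7}.
    Root 17: left subtree has 3 nodes {4, 33, 31}, right has 0 { }.
      Root 31: left subtree has 2 nodes {4, 33}, right has 0 { }.
        Root 33: left subtree has 1 node {4}, right has 0 { }.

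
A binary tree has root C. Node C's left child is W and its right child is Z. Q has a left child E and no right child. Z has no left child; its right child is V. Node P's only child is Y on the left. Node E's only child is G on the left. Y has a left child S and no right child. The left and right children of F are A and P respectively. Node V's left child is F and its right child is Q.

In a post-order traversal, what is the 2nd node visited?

A

Post-order visits the left subtree, then the right subtree, then the node.
At C: go left to W.
  W is a leaf — visit W.
At C: go right to Z.
  At Z: no left child.
  At Z: go right to V.
    At V: go left to F.
      At F: go left to A.
        A is a leaf — visit A.
      At F: go right to P.
        At P: go left to Y.
          At Y: go left to S.
            S is a leaf — visit S.
          At Y: no right child.
          Visit Y.
        At P: no right child.
        Visit P.
      Visit F.
    At V: go right to Q.
      At Q: go left to E.
        At E: go left to G.
          G is a leaf — visit G.
        At E: no right child.
        Visit E.
      At Q: no right child.
      Visit Q.
    Visit V.
  Visit Z.
Visit C.
Full post-order sequence: W, A, S, Y, P, F, G, E, Q, V, Z, C.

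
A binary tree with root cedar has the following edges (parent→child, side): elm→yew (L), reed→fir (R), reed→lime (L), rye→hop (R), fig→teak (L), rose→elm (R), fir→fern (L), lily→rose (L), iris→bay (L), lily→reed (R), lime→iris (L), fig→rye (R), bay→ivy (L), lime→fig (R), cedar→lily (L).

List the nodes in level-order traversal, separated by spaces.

cedar lily rose reed elm lime fir yew iris fig fern bay teak rye ivy hop

Level-order visits nodes level by level from the root, left to right within each level.
Level 0: cedar
Level 1: lily
Level 2: rose, reed
Level 3: elm, lime, fir
Level 4: yew, iris, fig, fern
Level 5: bay, teak, rye
Level 6: ivy, hop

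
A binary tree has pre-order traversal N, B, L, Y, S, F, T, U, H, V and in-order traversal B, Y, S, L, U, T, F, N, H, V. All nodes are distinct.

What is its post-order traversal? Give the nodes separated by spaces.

The first element of pre-order is the root; it splits in-order into left and right subtrees.
Root N: left subtree has 7 nodes {B, Y, S, L, U, T, F}, right has 2 {H, V}.
  Root B: left subtree has 0 nodes { }, right has 6 {Y, S, L, U, T, F}.
    Root L: left subtree has 2 nodes {Y, S}, right has 3 {U, T, F}.
      Root Y: left subtree has 0 nodes { }, right has 1 {S}.
      Root F: left subtree has 2 nodes {U, T}, right has 0 { }.
        Root T: left subtree has 1 node {U}, right has 0 { }.
  Root H: left subtree has 0 nodes { }, right has 1 {V}.

S Y U T F L B V H N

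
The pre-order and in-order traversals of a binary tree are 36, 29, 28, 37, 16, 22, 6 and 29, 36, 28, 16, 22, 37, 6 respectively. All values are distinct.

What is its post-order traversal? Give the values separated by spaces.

The first element of pre-order is the root; it splits in-order into left and right subtrees.
Root 36: left subtree has 1 node {29}, right has 5 {28, 16, 22, 37, 6}.
  Root 28: left subtree has 0 nodes { }, right has 4 {16, 22, 37, 6}.
    Root 37: left subtree has 2 nodes {16, 22}, right has 1 {6}.
      Root 16: left subtree has 0 nodes { }, right has 1 {22}.

29 22 16 6 37 28 36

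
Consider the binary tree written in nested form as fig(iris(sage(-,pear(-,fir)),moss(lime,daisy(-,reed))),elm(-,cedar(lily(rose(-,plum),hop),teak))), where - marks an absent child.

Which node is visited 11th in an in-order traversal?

rose

In-order visits the left subtree, then the node, then the right subtree.
At fig: go left to iris.
  At iris: go left to sage.
    At sage: no left child.
    Visit sage.
    At sage: go right to pear.
      At pear: no left child.
      Visit pear.
      At pear: go right to fir.
        fir is a leaf — visit fir.
  Visit iris.
  At iris: go right to moss.
    At moss: go left to lime.
      lime is a leaf — visit lime.
    Visit moss.
    At moss: go right to daisy.
      At daisy: no left child.
      Visit daisy.
      At daisy: go right to reed.
        reed is a leaf — visit reed.
Visit fig.
At fig: go right to elm.
  At elm: no left child.
  Visit elm.
  At elm: go right to cedar.
    At cedar: go left to lily.
      At lily: go left to rose.
        At rose: no left child.
        Visit rose.
        At rose: go right to plum.
          plum is a leaf — visit plum.
      Visit lily.
      At lily: go right to hop.
        hop is a leaf — visit hop.
    Visit cedar.
    At cedar: go right to teak.
      teak is a leaf — visit teak.
Full in-order sequence: sage, pear, fir, iris, lime, moss, daisy, reed, fig, elm, rose, plum, lily, hop, cedar, teak.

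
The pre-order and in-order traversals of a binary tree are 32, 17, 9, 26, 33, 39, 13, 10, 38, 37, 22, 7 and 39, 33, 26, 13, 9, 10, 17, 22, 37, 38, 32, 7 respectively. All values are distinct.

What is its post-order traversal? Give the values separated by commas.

39, 33, 13, 26, 10, 9, 22, 37, 38, 17, 7, 32

The first element of pre-order is the root; it splits in-order into left and right subtrees.
Root 32: left subtree has 10 nodes {39, 33, 26, 13, 9, 10, 17, 22, 37, 38}, right has 1 {7}.
  Root 17: left subtree has 6 nodes {39, 33, 26, 13, 9, 10}, right has 3 {22, 37, 38}.
    Root 9: left subtree has 4 nodes {39, 33, 26, 13}, right has 1 {10}.
      Root 26: left subtree has 2 nodes {39, 33}, right has 1 {13}.
        Root 33: left subtree has 1 node {39}, right has 0 { }.
    Root 38: left subtree has 2 nodes {22, 37}, right has 0 { }.
      Root 37: left subtree has 1 node {22}, right has 0 { }.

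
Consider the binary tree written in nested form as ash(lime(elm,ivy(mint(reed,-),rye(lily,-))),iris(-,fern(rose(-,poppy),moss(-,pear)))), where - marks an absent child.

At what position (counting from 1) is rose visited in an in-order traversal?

In-order visits the left subtree, then the node, then the right subtree.
At ash: go left to lime.
  At lime: go left to elm.
    elm is a leaf — visit elm.
  Visit lime.
  At lime: go right to ivy.
    At ivy: go left to mint.
      At mint: go left to reed.
        reed is a leaf — visit reed.
      Visit mint.
      At mint: no right child.
    Visit ivy.
    At ivy: go right to rye.
      At rye: go left to lily.
        lily is a leaf — visit lily.
      Visit rye.
      At rye: no right child.
Visit ash.
At ash: go right to iris.
  At iris: no left child.
  Visit iris.
  At iris: go right to fern.
    At fern: go left to rose.
      At rose: no left child.
      Visit rose.
      At rose: go right to poppy.
        poppy is a leaf — visit poppy.
    Visit fern.
    At fern: go right to moss.
      At moss: no left child.
      Visit moss.
      At moss: go right to pear.
        pear is a leaf — visit pear.
Full in-order sequence: elm, lime, reed, mint, ivy, lily, rye, ash, iris, rose, poppy, fern, moss, pear.

10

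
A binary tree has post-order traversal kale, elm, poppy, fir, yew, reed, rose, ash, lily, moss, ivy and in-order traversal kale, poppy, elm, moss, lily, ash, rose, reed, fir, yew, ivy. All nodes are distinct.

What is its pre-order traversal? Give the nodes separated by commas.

The last element of post-order is the root; it splits in-order into left and right subtrees.
Root ivy: left subtree has 10 nodes {kale, poppy, elm, moss, lily, ash, rose, reed, fir, yew}, right has 0 { }.
  Root moss: left subtree has 3 nodes {kale, poppy, elm}, right has 6 {lily, ash, rose, reed, fir, yew}.
    Root poppy: left subtree has 1 node {kale}, right has 1 {elm}.
    Root lily: left subtree has 0 nodes { }, right has 5 {ash, rose, reed, fir, yew}.
      Root ash: left subtree has 0 nodes { }, right has 4 {rose, reed, fir, yew}.
        Root rose: left subtree has 0 nodes { }, right has 3 {reed, fir, yew}.
          Root reed: left subtree has 0 nodes { }, right has 2 {fir, yew}.
            Root yew: left subtree has 1 node {fir}, right has 0 { }.

ivy, moss, poppy, kale, elm, lily, ash, rose, reed, yew, fir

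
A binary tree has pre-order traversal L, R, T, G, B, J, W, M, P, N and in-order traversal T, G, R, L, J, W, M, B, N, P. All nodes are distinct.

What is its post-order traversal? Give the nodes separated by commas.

The first element of pre-order is the root; it splits in-order into left and right subtrees.
Root L: left subtree has 3 nodes {T, G, R}, right has 6 {J, W, M, B, N, P}.
  Root R: left subtree has 2 nodes {T, G}, right has 0 { }.
    Root T: left subtree has 0 nodes { }, right has 1 {G}.
  Root B: left subtree has 3 nodes {J, W, M}, right has 2 {N, P}.
    Root J: left subtree has 0 nodes { }, right has 2 {W, M}.
      Root W: left subtree has 0 nodes { }, right has 1 {M}.
    Root P: left subtree has 1 node {N}, right has 0 { }.

G, T, R, M, W, J, N, P, B, L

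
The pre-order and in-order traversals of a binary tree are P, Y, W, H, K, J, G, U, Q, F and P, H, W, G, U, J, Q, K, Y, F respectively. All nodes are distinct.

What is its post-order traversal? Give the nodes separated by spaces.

The first element of pre-order is the root; it splits in-order into left and right subtrees.
Root P: left subtree has 0 nodes { }, right has 9 {H, W, G, U, J, Q, K, Y, F}.
  Root Y: left subtree has 7 nodes {H, W, G, U, J, Q, K}, right has 1 {F}.
    Root W: left subtree has 1 node {H}, right has 5 {G, U, J, Q, K}.
      Root K: left subtree has 4 nodes {G, U, J, Q}, right has 0 { }.
        Root J: left subtree has 2 nodes {G, U}, right has 1 {Q}.
          Root G: left subtree has 0 nodes { }, right has 1 {U}.

H U G Q J K W F Y P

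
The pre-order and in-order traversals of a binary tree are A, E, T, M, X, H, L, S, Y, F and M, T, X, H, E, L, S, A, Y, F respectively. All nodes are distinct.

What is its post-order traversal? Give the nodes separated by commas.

M, H, X, T, S, L, E, F, Y, A

The first element of pre-order is the root; it splits in-order into left and right subtrees.
Root A: left subtree has 7 nodes {M, T, X, H, E, L, S}, right has 2 {Y, F}.
  Root E: left subtree has 4 nodes {M, T, X, H}, right has 2 {L, S}.
    Root T: left subtree has 1 node {M}, right has 2 {X, H}.
      Root X: left subtree has 0 nodes { }, right has 1 {H}.
    Root L: left subtree has 0 nodes { }, right has 1 {S}.
  Root Y: left subtree has 0 nodes { }, right has 1 {F}.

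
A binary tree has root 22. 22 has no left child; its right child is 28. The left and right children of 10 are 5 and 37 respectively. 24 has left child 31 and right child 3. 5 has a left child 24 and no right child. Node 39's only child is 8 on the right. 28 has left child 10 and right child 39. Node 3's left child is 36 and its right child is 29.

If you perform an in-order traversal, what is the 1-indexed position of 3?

In-order visits the left subtree, then the node, then the right subtree.
At 22: no left child.
Visit 22.
At 22: go right to 28.
  At 28: go left to 10.
    At 10: go left to 5.
      At 5: go left to 24.
        At 24: go left to 31.
          31 is a leaf — visit 31.
        Visit 24.
        At 24: go right to 3.
          At 3: go left to 36.
            36 is a leaf — visit 36.
          Visit 3.
          At 3: go right to 29.
            29 is a leaf — visit 29.
      Visit 5.
      At 5: no right child.
    Visit 10.
    At 10: go right to 37.
      37 is a leaf — visit 37.
  Visit 28.
  At 28: go right to 39.
    At 39: no left child.
    Visit 39.
    At 39: go right to 8.
      8 is a leaf — visit 8.
Full in-order sequence: 22, 31, 24, 36, 3, 29, 5, 10, 37, 28, 39, 8.

5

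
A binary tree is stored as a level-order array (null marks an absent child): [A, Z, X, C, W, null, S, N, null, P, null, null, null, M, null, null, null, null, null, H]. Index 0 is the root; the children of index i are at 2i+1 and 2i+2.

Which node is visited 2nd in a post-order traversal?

Post-order visits the left subtree, then the right subtree, then the node.
At A: go left to Z.
  At Z: go left to C.
    At C: go left to N.
      N is a leaf — visit N.
    At C: no right child.
    Visit C.
  At Z: go right to W.
    At W: go left to P.
      At P: go left to H.
        H is a leaf — visit H.
      At P: no right child.
      Visit P.
    At W: no right child.
    Visit W.
  Visit Z.
At A: go right to X.
  At X: no left child.
  At X: go right to S.
    At S: go left to M.
      M is a leaf — visit M.
    At S: no right child.
    Visit S.
  Visit X.
Visit A.
Full post-order sequence: N, C, H, P, W, Z, M, S, X, A.

C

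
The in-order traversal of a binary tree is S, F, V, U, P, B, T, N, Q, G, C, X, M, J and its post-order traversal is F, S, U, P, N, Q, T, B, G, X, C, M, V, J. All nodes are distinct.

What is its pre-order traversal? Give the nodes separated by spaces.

The last element of post-order is the root; it splits in-order into left and right subtrees.
Root J: left subtree has 13 nodes {S, F, V, U, P, B, T, N, Q, G, C, X, M}, right has 0 { }.
  Root V: left subtree has 2 nodes {S, F}, right has 10 {U, P, B, T, N, Q, G, C, X, M}.
    Root S: left subtree has 0 nodes { }, right has 1 {F}.
    Root M: left subtree has 9 nodes {U, P, B, T, N, Q, G, C, X}, right has 0 { }.
      Root C: left subtree has 7 nodes {U, P, B, T, N, Q, G}, right has 1 {X}.
        Root G: left subtree has 6 nodes {U, P, B, T, N, Q}, right has 0 { }.
          Root B: left subtree has 2 nodes {U, P}, right has 3 {T, N, Q}.
            Root P: left subtree has 1 node {U}, right has 0 { }.
            Root T: left subtree has 0 nodes { }, right has 2 {N, Q}.
              Root Q: left subtree has 1 node {N}, right has 0 { }.

J V S F M C G B P U T Q N X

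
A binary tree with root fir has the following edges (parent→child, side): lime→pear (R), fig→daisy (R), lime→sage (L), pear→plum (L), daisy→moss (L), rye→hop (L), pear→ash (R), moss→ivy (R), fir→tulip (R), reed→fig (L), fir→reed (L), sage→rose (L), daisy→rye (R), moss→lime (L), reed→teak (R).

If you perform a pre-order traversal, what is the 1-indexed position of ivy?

12

Pre-order visits the node, then its left subtree, then its right subtree.
Visit fir.
At fir: go left to reed.
  Visit reed.
  At reed: go left to fig.
    Visit fig.
    At fig: no left child.
    At fig: go right to daisy.
      Visit daisy.
      At daisy: go left to moss.
        Visit moss.
        At moss: go left to lime.
          Visit lime.
          At lime: go left to sage.
            Visit sage.
            At sage: go left to rose.
              rose is a leaf — visit rose.
            At sage: no right child.
          At lime: go right to pear.
            Visit pear.
            At pear: go left to plum.
              plum is a leaf — visit plum.
            At pear: go right to ash.
              ash is a leaf — visit ash.
        At moss: go right to ivy.
          ivy is a leaf — visit ivy.
      At daisy: go right to rye.
        Visit rye.
        At rye: go left to hop.
          hop is a leaf — visit hop.
        At rye: no right child.
  At reed: go right to teak.
    teak is a leaf — visit teak.
At fir: go right to tulip.
  tulip is a leaf — visit tulip.
Full pre-order sequence: fir, reed, fig, daisy, moss, lime, sage, rose, pear, plum, ash, ivy, rye, hop, teak, tulip.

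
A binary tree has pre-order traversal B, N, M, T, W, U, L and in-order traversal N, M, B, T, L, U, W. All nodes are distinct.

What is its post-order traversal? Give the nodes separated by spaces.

The first element of pre-order is the root; it splits in-order into left and right subtrees.
Root B: left subtree has 2 nodes {N, M}, right has 4 {T, L, U, W}.
  Root N: left subtree has 0 nodes { }, right has 1 {M}.
  Root T: left subtree has 0 nodes { }, right has 3 {L, U, W}.
    Root W: left subtree has 2 nodes {L, U}, right has 0 { }.
      Root U: left subtree has 1 node {L}, right has 0 { }.

M N L U W T B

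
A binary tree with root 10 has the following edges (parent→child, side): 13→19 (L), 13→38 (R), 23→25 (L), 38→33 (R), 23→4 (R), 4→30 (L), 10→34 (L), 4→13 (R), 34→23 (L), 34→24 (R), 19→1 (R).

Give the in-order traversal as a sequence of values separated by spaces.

25 23 30 4 19 1 13 38 33 34 24 10

In-order visits the left subtree, then the node, then the right subtree.
At 10: go left to 34.
  At 34: go left to 23.
    At 23: go left to 25.
      25 is a leaf — visit 25.
    Visit 23.
    At 23: go right to 4.
      At 4: go left to 30.
        30 is a leaf — visit 30.
      Visit 4.
      At 4: go right to 13.
        At 13: go left to 19.
          At 19: no left child.
          Visit 19.
          At 19: go right to 1.
            1 is a leaf — visit 1.
        Visit 13.
        At 13: go right to 38.
          At 38: no left child.
          Visit 38.
          At 38: go right to 33.
            33 is a leaf — visit 33.
  Visit 34.
  At 34: go right to 24.
    24 is a leaf — visit 24.
Visit 10.
At 10: no right child.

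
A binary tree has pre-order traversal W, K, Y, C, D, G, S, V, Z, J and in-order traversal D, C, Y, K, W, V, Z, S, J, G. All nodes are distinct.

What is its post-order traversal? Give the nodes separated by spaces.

The first element of pre-order is the root; it splits in-order into left and right subtrees.
Root W: left subtree has 4 nodes {D, C, Y, K}, right has 5 {V, Z, S, J, G}.
  Root K: left subtree has 3 nodes {D, C, Y}, right has 0 { }.
    Root Y: left subtree has 2 nodes {D, C}, right has 0 { }.
      Root C: left subtree has 1 node {D}, right has 0 { }.
  Root G: left subtree has 4 nodes {V, Z, S, J}, right has 0 { }.
    Root S: left subtree has 2 nodes {V, Z}, right has 1 {J}.
      Root V: left subtree has 0 nodes { }, right has 1 {Z}.

D C Y K Z V J S G W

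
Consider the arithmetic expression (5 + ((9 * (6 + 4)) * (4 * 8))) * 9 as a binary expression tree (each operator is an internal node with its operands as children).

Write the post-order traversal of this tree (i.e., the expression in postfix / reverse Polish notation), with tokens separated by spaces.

5 9 6 4 + * 4 8 * * + 9 *

Post-order on an expression tree gives postfix notation: for each operator, emit left operand, right operand, then the operator.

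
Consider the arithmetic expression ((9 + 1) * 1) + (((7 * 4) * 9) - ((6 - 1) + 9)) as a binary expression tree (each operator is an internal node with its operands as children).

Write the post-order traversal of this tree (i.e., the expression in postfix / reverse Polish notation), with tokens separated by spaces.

9 1 + 1 * 7 4 * 9 * 6 1 - 9 + - +

Post-order on an expression tree gives postfix notation: for each operator, emit left operand, right operand, then the operator.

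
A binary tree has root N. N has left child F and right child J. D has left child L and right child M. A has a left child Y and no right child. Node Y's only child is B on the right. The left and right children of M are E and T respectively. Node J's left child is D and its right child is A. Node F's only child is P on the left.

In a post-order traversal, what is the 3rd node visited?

L

Post-order visits the left subtree, then the right subtree, then the node.
At N: go left to F.
  At F: go left to P.
    P is a leaf — visit P.
  At F: no right child.
  Visit F.
At N: go right to J.
  At J: go left to D.
    At D: go left to L.
      L is a leaf — visit L.
    At D: go right to M.
      At M: go left to E.
        E is a leaf — visit E.
      At M: go right to T.
        T is a leaf — visit T.
      Visit M.
    Visit D.
  At J: go right to A.
    At A: go left to Y.
      At Y: no left child.
      At Y: go right to B.
        B is a leaf — visit B.
      Visit Y.
    At A: no right child.
    Visit A.
  Visit J.
Visit N.
Full post-order sequence: P, F, L, E, T, M, D, B, Y, A, J, N.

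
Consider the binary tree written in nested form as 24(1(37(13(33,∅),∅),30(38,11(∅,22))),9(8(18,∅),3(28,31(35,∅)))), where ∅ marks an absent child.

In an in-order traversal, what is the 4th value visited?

In-order visits the left subtree, then the node, then the right subtree.
At 24: go left to 1.
  At 1: go left to 37.
    At 37: go left to 13.
      At 13: go left to 33.
        33 is a leaf — visit 33.
      Visit 13.
      At 13: no right child.
    Visit 37.
    At 37: no right child.
  Visit 1.
  At 1: go right to 30.
    At 30: go left to 38.
      38 is a leaf — visit 38.
    Visit 30.
    At 30: go right to 11.
      At 11: no left child.
      Visit 11.
      At 11: go right to 22.
        22 is a leaf — visit 22.
Visit 24.
At 24: go right to 9.
  At 9: go left to 8.
    At 8: go left to 18.
      18 is a leaf — visit 18.
    Visit 8.
    At 8: no right child.
  Visit 9.
  At 9: go right to 3.
    At 3: go left to 28.
      28 is a leaf — visit 28.
    Visit 3.
    At 3: go right to 31.
      At 31: go left to 35.
        35 is a leaf — visit 35.
      Visit 31.
      At 31: no right child.
Full in-order sequence: 33, 13, 37, 1, 38, 30, 11, 22, 24, 18, 8, 9, 28, 3, 35, 31.

1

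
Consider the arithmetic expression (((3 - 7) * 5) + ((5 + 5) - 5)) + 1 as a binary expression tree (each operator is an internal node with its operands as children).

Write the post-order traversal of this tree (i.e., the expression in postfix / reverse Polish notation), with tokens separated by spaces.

3 7 - 5 * 5 5 + 5 - + 1 +

Post-order on an expression tree gives postfix notation: for each operator, emit left operand, right operand, then the operator.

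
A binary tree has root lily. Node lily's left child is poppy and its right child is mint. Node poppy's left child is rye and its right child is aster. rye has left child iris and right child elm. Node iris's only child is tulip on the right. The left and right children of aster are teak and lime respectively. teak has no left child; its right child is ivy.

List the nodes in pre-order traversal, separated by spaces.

lily poppy rye iris tulip elm aster teak ivy lime mint

Pre-order visits the node, then its left subtree, then its right subtree.
Visit lily.
At lily: go left to poppy.
  Visit poppy.
  At poppy: go left to rye.
    Visit rye.
    At rye: go left to iris.
      Visit iris.
      At iris: no left child.
      At iris: go right to tulip.
        tulip is a leaf — visit tulip.
    At rye: go right to elm.
      elm is a leaf — visit elm.
  At poppy: go right to aster.
    Visit aster.
    At aster: go left to teak.
      Visit teak.
      At teak: no left child.
      At teak: go right to ivy.
        ivy is a leaf — visit ivy.
    At aster: go right to lime.
      lime is a leaf — visit lime.
At lily: go right to mint.
  mint is a leaf — visit mint.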